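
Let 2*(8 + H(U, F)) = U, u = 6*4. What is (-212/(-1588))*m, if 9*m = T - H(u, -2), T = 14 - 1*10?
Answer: 0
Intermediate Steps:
u = 24
H(U, F) = -8 + U/2
T = 4 (T = 14 - 10 = 4)
m = 0 (m = (4 - (-8 + (½)*24))/9 = (4 - (-8 + 12))/9 = (4 - 1*4)/9 = (4 - 4)/9 = (⅑)*0 = 0)
(-212/(-1588))*m = -212/(-1588)*0 = -212*(-1/1588)*0 = (53/397)*0 = 0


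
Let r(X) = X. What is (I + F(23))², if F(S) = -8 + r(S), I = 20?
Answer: 1225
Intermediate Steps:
F(S) = -8 + S
(I + F(23))² = (20 + (-8 + 23))² = (20 + 15)² = 35² = 1225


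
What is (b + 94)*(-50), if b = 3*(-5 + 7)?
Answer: -5000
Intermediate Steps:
b = 6 (b = 3*2 = 6)
(b + 94)*(-50) = (6 + 94)*(-50) = 100*(-50) = -5000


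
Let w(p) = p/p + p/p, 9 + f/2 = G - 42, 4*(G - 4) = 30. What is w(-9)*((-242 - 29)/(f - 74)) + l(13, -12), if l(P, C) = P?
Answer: 2531/153 ≈ 16.542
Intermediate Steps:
G = 23/2 (G = 4 + (¼)*30 = 4 + 15/2 = 23/2 ≈ 11.500)
f = -79 (f = -18 + 2*(23/2 - 42) = -18 + 2*(-61/2) = -18 - 61 = -79)
w(p) = 2 (w(p) = 1 + 1 = 2)
w(-9)*((-242 - 29)/(f - 74)) + l(13, -12) = 2*((-242 - 29)/(-79 - 74)) + 13 = 2*(-271/(-153)) + 13 = 2*(-271*(-1/153)) + 13 = 2*(271/153) + 13 = 542/153 + 13 = 2531/153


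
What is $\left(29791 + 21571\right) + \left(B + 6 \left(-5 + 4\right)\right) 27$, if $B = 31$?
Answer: $52037$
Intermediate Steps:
$\left(29791 + 21571\right) + \left(B + 6 \left(-5 + 4\right)\right) 27 = \left(29791 + 21571\right) + \left(31 + 6 \left(-5 + 4\right)\right) 27 = 51362 + \left(31 + 6 \left(-1\right)\right) 27 = 51362 + \left(31 - 6\right) 27 = 51362 + 25 \cdot 27 = 51362 + 675 = 52037$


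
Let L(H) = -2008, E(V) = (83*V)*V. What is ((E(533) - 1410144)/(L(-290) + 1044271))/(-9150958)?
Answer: -22169243/9537704937954 ≈ -2.3244e-6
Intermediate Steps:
E(V) = 83*V²
((E(533) - 1410144)/(L(-290) + 1044271))/(-9150958) = ((83*533² - 1410144)/(-2008 + 1044271))/(-9150958) = ((83*284089 - 1410144)/1042263)*(-1/9150958) = ((23579387 - 1410144)*(1/1042263))*(-1/9150958) = (22169243*(1/1042263))*(-1/9150958) = (22169243/1042263)*(-1/9150958) = -22169243/9537704937954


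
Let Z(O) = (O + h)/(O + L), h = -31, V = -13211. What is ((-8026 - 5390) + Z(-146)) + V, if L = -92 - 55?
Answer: -7801534/293 ≈ -26626.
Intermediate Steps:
L = -147
Z(O) = (-31 + O)/(-147 + O) (Z(O) = (O - 31)/(O - 147) = (-31 + O)/(-147 + O))
((-8026 - 5390) + Z(-146)) + V = ((-8026 - 5390) + (-31 - 146)/(-147 - 146)) - 13211 = (-13416 - 177/(-293)) - 13211 = (-13416 - 1/293*(-177)) - 13211 = (-13416 + 177/293) - 13211 = -3930711/293 - 13211 = -7801534/293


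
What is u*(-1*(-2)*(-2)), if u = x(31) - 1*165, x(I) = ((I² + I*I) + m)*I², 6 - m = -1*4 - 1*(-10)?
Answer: -7387508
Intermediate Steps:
m = 0 (m = 6 - (-1*4 - 1*(-10)) = 6 - (-4 + 10) = 6 - 1*6 = 6 - 6 = 0)
x(I) = 2*I⁴ (x(I) = ((I² + I*I) + 0)*I² = ((I² + I²) + 0)*I² = (2*I² + 0)*I² = (2*I²)*I² = 2*I⁴)
u = 1846877 (u = 2*31⁴ - 1*165 = 2*923521 - 165 = 1847042 - 165 = 1846877)
u*(-1*(-2)*(-2)) = 1846877*(-1*(-2)*(-2)) = 1846877*(2*(-2)) = 1846877*(-4) = -7387508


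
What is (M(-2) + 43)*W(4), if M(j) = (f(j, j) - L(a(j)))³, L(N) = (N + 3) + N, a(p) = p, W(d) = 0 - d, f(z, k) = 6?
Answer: -1544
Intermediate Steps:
W(d) = -d
L(N) = 3 + 2*N (L(N) = (3 + N) + N = 3 + 2*N)
M(j) = (3 - 2*j)³ (M(j) = (6 - (3 + 2*j))³ = (6 + (-3 - 2*j))³ = (3 - 2*j)³)
(M(-2) + 43)*W(4) = (-(-3 + 2*(-2))³ + 43)*(-1*4) = (-(-3 - 4)³ + 43)*(-4) = (-1*(-7)³ + 43)*(-4) = (-1*(-343) + 43)*(-4) = (343 + 43)*(-4) = 386*(-4) = -1544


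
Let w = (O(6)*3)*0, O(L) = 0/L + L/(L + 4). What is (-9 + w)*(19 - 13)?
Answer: -54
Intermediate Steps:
O(L) = L/(4 + L) (O(L) = 0 + L/(4 + L) = L/(4 + L))
w = 0 (w = ((6/(4 + 6))*3)*0 = ((6/10)*3)*0 = ((6*(⅒))*3)*0 = ((⅗)*3)*0 = (9/5)*0 = 0)
(-9 + w)*(19 - 13) = (-9 + 0)*(19 - 13) = -9*6 = -54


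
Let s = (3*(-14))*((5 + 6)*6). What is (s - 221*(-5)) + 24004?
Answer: 22337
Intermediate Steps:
s = -2772 (s = -462*6 = -42*66 = -2772)
(s - 221*(-5)) + 24004 = (-2772 - 221*(-5)) + 24004 = (-2772 + 1105) + 24004 = -1667 + 24004 = 22337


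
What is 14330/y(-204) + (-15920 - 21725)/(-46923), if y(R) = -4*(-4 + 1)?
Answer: 112143055/93846 ≈ 1195.0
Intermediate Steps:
y(R) = 12 (y(R) = -4*(-3) = 12)
14330/y(-204) + (-15920 - 21725)/(-46923) = 14330/12 + (-15920 - 21725)/(-46923) = 14330*(1/12) - 37645*(-1/46923) = 7165/6 + 37645/46923 = 112143055/93846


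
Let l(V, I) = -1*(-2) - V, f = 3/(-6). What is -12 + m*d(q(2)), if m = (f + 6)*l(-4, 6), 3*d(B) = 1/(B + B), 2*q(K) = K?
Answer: -13/2 ≈ -6.5000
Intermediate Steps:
q(K) = K/2
f = -½ (f = 3*(-⅙) = -½ ≈ -0.50000)
d(B) = 1/(6*B) (d(B) = 1/(3*(B + B)) = 1/(3*((2*B))) = (1/(2*B))/3 = 1/(6*B))
l(V, I) = 2 - V
m = 33 (m = (-½ + 6)*(2 - 1*(-4)) = 11*(2 + 4)/2 = (11/2)*6 = 33)
-12 + m*d(q(2)) = -12 + 33*(1/(6*(((½)*2)))) = -12 + 33*((⅙)/1) = -12 + 33*((⅙)*1) = -12 + 33*(⅙) = -12 + 11/2 = -13/2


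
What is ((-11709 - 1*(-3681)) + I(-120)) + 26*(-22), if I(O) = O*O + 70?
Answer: 5870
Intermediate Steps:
I(O) = 70 + O² (I(O) = O² + 70 = 70 + O²)
((-11709 - 1*(-3681)) + I(-120)) + 26*(-22) = ((-11709 - 1*(-3681)) + (70 + (-120)²)) + 26*(-22) = ((-11709 + 3681) + (70 + 14400)) - 572 = (-8028 + 14470) - 572 = 6442 - 572 = 5870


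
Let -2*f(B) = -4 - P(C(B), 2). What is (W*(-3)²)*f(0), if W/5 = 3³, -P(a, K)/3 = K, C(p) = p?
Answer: -1215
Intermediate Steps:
P(a, K) = -3*K
W = 135 (W = 5*3³ = 5*27 = 135)
f(B) = -1 (f(B) = -(-4 - (-3)*2)/2 = -(-4 - 1*(-6))/2 = -(-4 + 6)/2 = -½*2 = -1)
(W*(-3)²)*f(0) = (135*(-3)²)*(-1) = (135*9)*(-1) = 1215*(-1) = -1215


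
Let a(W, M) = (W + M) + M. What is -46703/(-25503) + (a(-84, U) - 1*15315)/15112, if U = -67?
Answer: 309637637/385401336 ≈ 0.80342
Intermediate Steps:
a(W, M) = W + 2*M (a(W, M) = (M + W) + M = W + 2*M)
-46703/(-25503) + (a(-84, U) - 1*15315)/15112 = -46703/(-25503) + ((-84 + 2*(-67)) - 1*15315)/15112 = -46703*(-1/25503) + ((-84 - 134) - 15315)*(1/15112) = 46703/25503 + (-218 - 15315)*(1/15112) = 46703/25503 - 15533*1/15112 = 46703/25503 - 15533/15112 = 309637637/385401336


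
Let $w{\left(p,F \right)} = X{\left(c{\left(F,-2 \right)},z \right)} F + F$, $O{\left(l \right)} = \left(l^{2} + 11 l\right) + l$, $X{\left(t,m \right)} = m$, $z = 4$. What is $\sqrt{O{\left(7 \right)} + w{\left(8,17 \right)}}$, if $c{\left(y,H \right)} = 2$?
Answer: $\sqrt{218} \approx 14.765$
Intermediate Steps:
$O{\left(l \right)} = l^{2} + 12 l$
$w{\left(p,F \right)} = 5 F$ ($w{\left(p,F \right)} = 4 F + F = 5 F$)
$\sqrt{O{\left(7 \right)} + w{\left(8,17 \right)}} = \sqrt{7 \left(12 + 7\right) + 5 \cdot 17} = \sqrt{7 \cdot 19 + 85} = \sqrt{133 + 85} = \sqrt{218}$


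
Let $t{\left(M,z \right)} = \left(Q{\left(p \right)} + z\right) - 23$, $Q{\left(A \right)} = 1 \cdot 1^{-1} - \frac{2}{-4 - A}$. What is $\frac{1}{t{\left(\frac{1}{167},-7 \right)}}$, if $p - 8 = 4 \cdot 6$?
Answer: $- \frac{18}{521} \approx -0.034549$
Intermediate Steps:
$p = 32$ ($p = 8 + 4 \cdot 6 = 8 + 24 = 32$)
$Q{\left(A \right)} = 1 - \frac{2}{-4 - A}$ ($Q{\left(A \right)} = 1 \cdot 1 - \frac{2}{-4 - A} = 1 - \frac{2}{-4 - A}$)
$t{\left(M,z \right)} = - \frac{395}{18} + z$ ($t{\left(M,z \right)} = \left(\frac{6 + 32}{4 + 32} + z\right) - 23 = \left(\frac{1}{36} \cdot 38 + z\right) - 23 = \left(\frac{19}{18} + z\right) - 23 = - \frac{395}{18} + z$)
$\frac{1}{t{\left(\frac{1}{167},-7 \right)}} = \frac{1}{- \frac{395}{18} - 7} = \frac{1}{- \frac{521}{18}} = - \frac{18}{521}$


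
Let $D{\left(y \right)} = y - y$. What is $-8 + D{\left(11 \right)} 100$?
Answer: $-8$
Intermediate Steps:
$D{\left(y \right)} = 0$
$-8 + D{\left(11 \right)} 100 = -8 + 0 \cdot 100 = -8 + 0 = -8$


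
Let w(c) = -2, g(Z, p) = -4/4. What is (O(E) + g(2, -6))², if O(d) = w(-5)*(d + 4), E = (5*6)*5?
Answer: 95481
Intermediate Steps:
g(Z, p) = -1 (g(Z, p) = -4*¼ = -1)
E = 150 (E = 30*5 = 150)
O(d) = -8 - 2*d (O(d) = -2*(d + 4) = -2*(4 + d) = -8 - 2*d)
(O(E) + g(2, -6))² = ((-8 - 2*150) - 1)² = ((-8 - 300) - 1)² = (-308 - 1)² = (-309)² = 95481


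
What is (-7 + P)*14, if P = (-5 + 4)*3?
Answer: -140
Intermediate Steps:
P = -3 (P = -1*3 = -3)
(-7 + P)*14 = (-7 - 3)*14 = -10*14 = -140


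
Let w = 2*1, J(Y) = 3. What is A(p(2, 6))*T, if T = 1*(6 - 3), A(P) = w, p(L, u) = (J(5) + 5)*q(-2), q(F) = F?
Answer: 6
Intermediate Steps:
w = 2
p(L, u) = -16 (p(L, u) = (3 + 5)*(-2) = 8*(-2) = -16)
A(P) = 2
T = 3 (T = 1*3 = 3)
A(p(2, 6))*T = 2*3 = 6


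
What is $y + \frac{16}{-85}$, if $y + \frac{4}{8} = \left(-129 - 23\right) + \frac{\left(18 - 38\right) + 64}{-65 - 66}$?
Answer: $- \frac{3407847}{22270} \approx -153.02$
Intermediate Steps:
$y = - \frac{40043}{262}$ ($y = - \frac{1}{2} + \left(\left(-129 - 23\right) + \frac{\left(18 - 38\right) + 64}{-65 - 66}\right) = - \frac{1}{2} - \left(152 - \frac{\left(18 - 38\right) + 64}{-131}\right) = - \frac{1}{2} - \left(152 - \left(-20 + 64\right) \left(- \frac{1}{131}\right)\right) = - \frac{1}{2} + \left(-152 + 44 \left(- \frac{1}{131}\right)\right) = - \frac{1}{2} - \frac{19956}{131} = - \frac{40043}{262} \approx -152.84$)
$y + \frac{16}{-85} = - \frac{40043}{262} + \frac{16}{-85} = - \frac{40043}{262} + 16 \left(- \frac{1}{85}\right) = - \frac{40043}{262} - \frac{16}{85} = - \frac{3407847}{22270}$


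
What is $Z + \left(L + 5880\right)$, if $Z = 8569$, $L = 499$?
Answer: $14948$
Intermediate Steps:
$Z + \left(L + 5880\right) = 8569 + \left(499 + 5880\right) = 8569 + 6379 = 14948$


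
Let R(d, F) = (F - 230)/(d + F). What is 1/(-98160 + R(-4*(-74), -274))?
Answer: -11/1080012 ≈ -1.0185e-5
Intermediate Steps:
R(d, F) = (-230 + F)/(F + d)
1/(-98160 + R(-4*(-74), -274)) = 1/(-98160 + (-230 - 274)/(-274 - 4*(-74))) = 1/(-98160 - 504/(-274 + 296)) = 1/(-98160 - 504/22) = 1/(-98160 + (1/22)*(-504)) = 1/(-98160 - 252/11) = 1/(-1080012/11) = -11/1080012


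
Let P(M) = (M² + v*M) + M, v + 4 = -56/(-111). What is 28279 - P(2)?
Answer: 3139079/111 ≈ 28280.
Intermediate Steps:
v = -388/111 (v = -4 - 56/(-111) = -4 - 56*(-1/111) = -4 + 56/111 = -388/111 ≈ -3.4955)
P(M) = M² - 277*M/111 (P(M) = (M² - 388*M/111) + M = M² - 277*M/111)
28279 - P(2) = 28279 - 2*(-277 + 111*2)/111 = 28279 - 2*(-277 + 222)/111 = 28279 - 2*(-55)/111 = 28279 - 1*(-110/111) = 28279 + 110/111 = 3139079/111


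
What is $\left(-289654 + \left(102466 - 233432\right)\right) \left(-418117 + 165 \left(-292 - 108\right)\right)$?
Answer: $203629292540$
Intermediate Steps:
$\left(-289654 + \left(102466 - 233432\right)\right) \left(-418117 + 165 \left(-292 - 108\right)\right) = \left(-289654 + \left(102466 - 233432\right)\right) \left(-418117 + 165 \left(-400\right)\right) = \left(-289654 - 130966\right) \left(-418117 - 66000\right) = \left(-420620\right) \left(-484117\right) = 203629292540$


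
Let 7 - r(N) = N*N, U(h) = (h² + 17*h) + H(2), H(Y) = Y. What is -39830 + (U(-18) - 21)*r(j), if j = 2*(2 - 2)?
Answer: -39837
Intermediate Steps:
U(h) = 2 + h² + 17*h (U(h) = (h² + 17*h) + 2 = 2 + h² + 17*h)
j = 0 (j = 2*0 = 0)
r(N) = 7 - N² (r(N) = 7 - N*N = 7 - N²)
-39830 + (U(-18) - 21)*r(j) = -39830 + ((2 + (-18)² + 17*(-18)) - 21)*(7 - 1*0²) = -39830 + ((2 + 324 - 306) - 21)*(7 - 1*0) = -39830 + (20 - 21)*(7 + 0) = -39830 - 1*7 = -39830 - 7 = -39837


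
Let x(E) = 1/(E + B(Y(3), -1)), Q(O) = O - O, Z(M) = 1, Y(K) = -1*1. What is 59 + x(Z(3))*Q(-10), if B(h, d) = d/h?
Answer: 59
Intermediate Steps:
Y(K) = -1
Q(O) = 0
x(E) = 1/(1 + E) (x(E) = 1/(E - 1/(-1)) = 1/(E - 1*(-1)) = 1/(E + 1) = 1/(1 + E))
59 + x(Z(3))*Q(-10) = 59 + 0/(1 + 1) = 59 + 0/2 = 59 + (½)*0 = 59 + 0 = 59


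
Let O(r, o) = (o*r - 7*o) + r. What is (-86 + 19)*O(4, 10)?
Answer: 1742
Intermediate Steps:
O(r, o) = r - 7*o + o*r (O(r, o) = (-7*o + o*r) + r = r - 7*o + o*r)
(-86 + 19)*O(4, 10) = (-86 + 19)*(4 - 7*10 + 10*4) = -67*(4 - 70 + 40) = -67*(-26) = 1742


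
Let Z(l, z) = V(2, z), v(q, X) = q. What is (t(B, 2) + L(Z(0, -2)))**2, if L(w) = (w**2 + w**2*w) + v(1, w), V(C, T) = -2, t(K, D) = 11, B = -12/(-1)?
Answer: 64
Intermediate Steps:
B = 12 (B = -12*(-1) = 12)
Z(l, z) = -2
L(w) = 1 + w**2 + w**3 (L(w) = (w**2 + w**2*w) + 1 = (w**2 + w**3) + 1 = 1 + w**2 + w**3)
(t(B, 2) + L(Z(0, -2)))**2 = (11 + (1 + (-2)**2 + (-2)**3))**2 = (11 + (1 + 4 - 8))**2 = (11 - 3)**2 = 8**2 = 64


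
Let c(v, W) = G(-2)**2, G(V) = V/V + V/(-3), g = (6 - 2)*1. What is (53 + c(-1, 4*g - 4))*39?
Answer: 6526/3 ≈ 2175.3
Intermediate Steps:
g = 4 (g = 4*1 = 4)
G(V) = 1 - V/3 (G(V) = 1 + V*(-1/3) = 1 - V/3)
c(v, W) = 25/9 (c(v, W) = (1 - 1/3*(-2))**2 = (1 + 2/3)**2 = (5/3)**2 = 25/9)
(53 + c(-1, 4*g - 4))*39 = (53 + 25/9)*39 = (502/9)*39 = 6526/3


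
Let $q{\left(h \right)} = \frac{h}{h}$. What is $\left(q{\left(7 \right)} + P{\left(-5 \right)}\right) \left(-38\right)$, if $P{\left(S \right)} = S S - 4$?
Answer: $-836$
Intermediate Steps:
$q{\left(h \right)} = 1$
$P{\left(S \right)} = -4 + S^{2}$ ($P{\left(S \right)} = S^{2} - 4 = -4 + S^{2}$)
$\left(q{\left(7 \right)} + P{\left(-5 \right)}\right) \left(-38\right) = \left(1 - \left(4 - \left(-5\right)^{2}\right)\right) \left(-38\right) = \left(1 + \left(-4 + 25\right)\right) \left(-38\right) = \left(1 + 21\right) \left(-38\right) = 22 \left(-38\right) = -836$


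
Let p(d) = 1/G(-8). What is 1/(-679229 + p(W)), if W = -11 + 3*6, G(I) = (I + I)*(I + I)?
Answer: -256/173882623 ≈ -1.4723e-6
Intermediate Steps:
G(I) = 4*I² (G(I) = (2*I)*(2*I) = 4*I²)
W = 7 (W = -11 + 18 = 7)
p(d) = 1/256 (p(d) = 1/(4*(-8)²) = 1/(4*64) = 1/256)
1/(-679229 + p(W)) = 1/(-679229 + 1/256) = 1/(-173882623/256) = -256/173882623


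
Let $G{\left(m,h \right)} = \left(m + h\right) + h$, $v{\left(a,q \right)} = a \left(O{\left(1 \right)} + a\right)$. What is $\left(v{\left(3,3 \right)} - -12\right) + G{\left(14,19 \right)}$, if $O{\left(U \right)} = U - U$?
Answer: $73$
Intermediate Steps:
$O{\left(U \right)} = 0$
$v{\left(a,q \right)} = a^{2}$ ($v{\left(a,q \right)} = a \left(0 + a\right) = a a = a^{2}$)
$G{\left(m,h \right)} = m + 2 h$ ($G{\left(m,h \right)} = \left(h + m\right) + h = m + 2 h$)
$\left(v{\left(3,3 \right)} - -12\right) + G{\left(14,19 \right)} = \left(3^{2} - -12\right) + \left(14 + 2 \cdot 19\right) = \left(9 + 12\right) + \left(14 + 38\right) = 21 + 52 = 73$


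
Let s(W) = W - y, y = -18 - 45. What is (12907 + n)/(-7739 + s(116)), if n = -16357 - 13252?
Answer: 1193/540 ≈ 2.2093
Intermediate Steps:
n = -29609
y = -63
s(W) = 63 + W (s(W) = W - 1*(-63) = W + 63 = 63 + W)
(12907 + n)/(-7739 + s(116)) = (12907 - 29609)/(-7739 + (63 + 116)) = -16702/(-7739 + 179) = -16702/(-7560) = -16702*(-1/7560) = 1193/540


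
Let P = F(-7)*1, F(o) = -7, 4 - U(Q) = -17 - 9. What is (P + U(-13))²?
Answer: 529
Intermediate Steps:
U(Q) = 30 (U(Q) = 4 - (-17 - 9) = 4 - 1*(-26) = 4 + 26 = 30)
P = -7 (P = -7*1 = -7)
(P + U(-13))² = (-7 + 30)² = 23² = 529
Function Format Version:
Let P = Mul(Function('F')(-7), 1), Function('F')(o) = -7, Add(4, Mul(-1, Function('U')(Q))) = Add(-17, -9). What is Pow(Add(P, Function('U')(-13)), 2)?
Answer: 529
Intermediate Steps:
Function('U')(Q) = 30 (Function('U')(Q) = Add(4, Mul(-1, Add(-17, -9))) = Add(4, Mul(-1, -26)) = Add(4, 26) = 30)
P = -7 (P = Mul(-7, 1) = -7)
Pow(Add(P, Function('U')(-13)), 2) = Pow(Add(-7, 30), 2) = Pow(23, 2) = 529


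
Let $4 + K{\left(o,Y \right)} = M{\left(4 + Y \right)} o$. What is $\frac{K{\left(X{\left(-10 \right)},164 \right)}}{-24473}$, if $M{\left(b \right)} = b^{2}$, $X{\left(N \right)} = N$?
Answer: $\frac{282244}{24473} \approx 11.533$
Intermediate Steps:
$K{\left(o,Y \right)} = -4 + o \left(4 + Y\right)^{2}$ ($K{\left(o,Y \right)} = -4 + \left(4 + Y\right)^{2} o = -4 + o \left(4 + Y\right)^{2}$)
$\frac{K{\left(X{\left(-10 \right)},164 \right)}}{-24473} = \frac{-4 - 10 \left(4 + 164\right)^{2}}{-24473} = \left(-4 - 10 \cdot 168^{2}\right) \left(- \frac{1}{24473}\right) = \left(-4 - 282240\right) \left(- \frac{1}{24473}\right) = \left(-282244\right) \left(- \frac{1}{24473}\right) = \frac{282244}{24473}$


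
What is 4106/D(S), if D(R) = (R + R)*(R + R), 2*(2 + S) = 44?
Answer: 2053/800 ≈ 2.5662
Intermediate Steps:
S = 20 (S = -2 + (1/2)*44 = -2 + 22 = 20)
D(R) = 4*R**2 (D(R) = (2*R)*(2*R) = 4*R**2)
4106/D(S) = 4106/((4*20**2)) = 4106/((4*400)) = 4106/1600 = 4106*(1/1600) = 2053/800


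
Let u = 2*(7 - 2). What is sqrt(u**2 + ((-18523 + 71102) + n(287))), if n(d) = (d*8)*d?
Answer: sqrt(711631) ≈ 843.58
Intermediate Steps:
n(d) = 8*d**2 (n(d) = (8*d)*d = 8*d**2)
u = 10 (u = 2*5 = 10)
sqrt(u**2 + ((-18523 + 71102) + n(287))) = sqrt(10**2 + ((-18523 + 71102) + 8*287**2)) = sqrt(100 + (52579 + 8*82369)) = sqrt(100 + (52579 + 658952)) = sqrt(100 + 711531) = sqrt(711631)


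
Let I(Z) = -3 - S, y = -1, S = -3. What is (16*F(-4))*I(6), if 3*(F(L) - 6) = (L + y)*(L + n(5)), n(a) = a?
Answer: 0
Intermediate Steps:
I(Z) = 0 (I(Z) = -3 - 1*(-3) = -3 + 3 = 0)
F(L) = 6 + (-1 + L)*(5 + L)/3 (F(L) = 6 + ((L - 1)*(L + 5))/3 = 6 + ((-1 + L)*(5 + L))/3 = 6 + (-1 + L)*(5 + L)/3)
(16*F(-4))*I(6) = (16*(13/3 + (⅓)*(-4)² + (4/3)*(-4)))*0 = (16*(13/3 + (⅓)*16 - 16/3))*0 = (16*(13/3 + 16/3 - 16/3))*0 = (16*(13/3))*0 = (208/3)*0 = 0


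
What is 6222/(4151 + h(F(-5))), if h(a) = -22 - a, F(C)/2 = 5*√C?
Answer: 8563546/5683047 + 20740*I*√5/5683047 ≈ 1.5069 + 0.0081604*I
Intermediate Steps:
F(C) = 10*√C (F(C) = 2*(5*√C) = 10*√C)
6222/(4151 + h(F(-5))) = 6222/(4151 + (-22 - 10*√(-5))) = 6222/(4151 + (-22 - 10*I*√5)) = 6222/(4129 - 10*I*√5)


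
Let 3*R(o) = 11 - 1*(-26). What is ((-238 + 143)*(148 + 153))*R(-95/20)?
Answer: -1058015/3 ≈ -3.5267e+5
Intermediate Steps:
R(o) = 37/3 (R(o) = (11 - 1*(-26))/3 = (11 + 26)/3 = (1/3)*37 = 37/3)
((-238 + 143)*(148 + 153))*R(-95/20) = ((-238 + 143)*(148 + 153))*(37/3) = -95*301*(37/3) = -28595*37/3 = -1058015/3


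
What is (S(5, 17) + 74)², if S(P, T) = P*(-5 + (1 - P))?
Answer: 841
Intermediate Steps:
S(P, T) = P*(-4 - P)
(S(5, 17) + 74)² = (-1*5*(4 + 5) + 74)² = (-1*5*9 + 74)² = (-45 + 74)² = 29² = 841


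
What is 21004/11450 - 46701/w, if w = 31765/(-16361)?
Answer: 874932664051/36370925 ≈ 24056.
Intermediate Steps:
w = -31765/16361 (w = 31765*(-1/16361) = -31765/16361 ≈ -1.9415)
21004/11450 - 46701/w = 21004/11450 - 46701/(-31765/16361) = 21004*(1/11450) - 46701*(-16361/31765) = 10502/5725 + 764075061/31765 = 874932664051/36370925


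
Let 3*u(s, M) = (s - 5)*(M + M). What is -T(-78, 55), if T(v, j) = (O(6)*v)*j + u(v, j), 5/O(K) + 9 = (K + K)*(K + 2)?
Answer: 286220/87 ≈ 3289.9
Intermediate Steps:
u(s, M) = 2*M*(-5 + s)/3 (u(s, M) = ((s - 5)*(M + M))/3 = ((-5 + s)*(2*M))/3 = (2*M*(-5 + s))/3 = 2*M*(-5 + s)/3)
O(K) = 5/(-9 + 2*K*(2 + K)) (O(K) = 5/(-9 + (K + K)*(K + 2)) = 5/(-9 + (2*K)*(2 + K)) = 5/(-9 + 2*K*(2 + K)))
T(v, j) = 2*j*(-5 + v)/3 + 5*j*v/87 (T(v, j) = ((5/(-9 + 2*6² + 4*6))*v)*j + 2*j*(-5 + v)/3 = ((5/(-9 + 2*36 + 24))*v)*j + 2*j*(-5 + v)/3 = ((5/(-9 + 72 + 24))*v)*j + 2*j*(-5 + v)/3 = ((5/87)*v)*j + 2*j*(-5 + v)/3 = ((5*(1/87))*v)*j + 2*j*(-5 + v)/3 = (5*v/87)*j + 2*j*(-5 + v)/3 = 5*j*v/87 + 2*j*(-5 + v)/3 = 2*j*(-5 + v)/3 + 5*j*v/87)
-T(-78, 55) = -55*(-290 + 63*(-78))/87 = -55*(-290 - 4914)/87 = -55*(-5204)/87 = -1*(-286220/87) = 286220/87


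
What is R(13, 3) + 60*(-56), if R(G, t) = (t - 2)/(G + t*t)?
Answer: -73919/22 ≈ -3360.0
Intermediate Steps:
R(G, t) = (-2 + t)/(G + t**2)
R(13, 3) + 60*(-56) = (-2 + 3)/(13 + 3**2) + 60*(-56) = 1/(13 + 9) - 3360 = 1/22 - 3360 = -73919/22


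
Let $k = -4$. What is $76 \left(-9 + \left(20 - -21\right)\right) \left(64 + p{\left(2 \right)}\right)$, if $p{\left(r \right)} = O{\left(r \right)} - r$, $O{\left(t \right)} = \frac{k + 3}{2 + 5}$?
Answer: $\frac{1053056}{7} \approx 1.5044 \cdot 10^{5}$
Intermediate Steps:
$O{\left(t \right)} = - \frac{1}{7}$ ($O{\left(t \right)} = \frac{-4 + 3}{2 + 5} = - \frac{1}{7}$)
$p{\left(r \right)} = - \frac{1}{7} - r$
$76 \left(-9 + \left(20 - -21\right)\right) \left(64 + p{\left(2 \right)}\right) = 76 \left(-9 + \left(20 - -21\right)\right) \left(64 - \frac{15}{7}\right) = 76 \left(-9 + \left(20 + 21\right)\right) \left(64 - \frac{15}{7}\right) = 76 \left(-9 + 41\right) \left(64 - \frac{15}{7}\right) = 76 \cdot 32 \cdot \frac{433}{7} = 76 \cdot \frac{13856}{7} = \frac{1053056}{7}$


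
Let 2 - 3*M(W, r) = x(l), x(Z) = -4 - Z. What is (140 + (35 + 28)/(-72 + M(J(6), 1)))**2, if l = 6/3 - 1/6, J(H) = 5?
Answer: 30180723076/1560001 ≈ 19347.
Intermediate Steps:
l = 11/6 (l = 6*(1/3) - 1*1/6 = 2 - 1/6 = 11/6 ≈ 1.8333)
M(W, r) = 47/18 (M(W, r) = 2/3 - (-4 - 1*11/6)/3 = 2/3 - (-4 - 11/6)/3 = 2/3 - 1/3*(-35/6) = 2/3 + 35/18 = 47/18)
(140 + (35 + 28)/(-72 + M(J(6), 1)))**2 = (140 + (35 + 28)/(-72 + 47/18))**2 = (140 + 63/(-1249/18))**2 = (140 + 63*(-18/1249))**2 = (140 - 1134/1249)**2 = (173726/1249)**2 = 30180723076/1560001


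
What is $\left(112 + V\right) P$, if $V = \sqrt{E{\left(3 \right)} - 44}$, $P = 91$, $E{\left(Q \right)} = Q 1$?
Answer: $10192 + 91 i \sqrt{41} \approx 10192.0 + 582.68 i$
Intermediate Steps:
$E{\left(Q \right)} = Q$
$V = i \sqrt{41}$ ($V = \sqrt{3 - 44} = \sqrt{-41} = i \sqrt{41} \approx 6.4031 i$)
$\left(112 + V\right) P = \left(112 + i \sqrt{41}\right) 91 = 10192 + 91 i \sqrt{41}$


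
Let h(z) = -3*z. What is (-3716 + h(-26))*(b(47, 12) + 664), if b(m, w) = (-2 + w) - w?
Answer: -2408356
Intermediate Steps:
b(m, w) = -2
(-3716 + h(-26))*(b(47, 12) + 664) = (-3716 - 3*(-26))*(-2 + 664) = (-3716 + 78)*662 = -3638*662 = -2408356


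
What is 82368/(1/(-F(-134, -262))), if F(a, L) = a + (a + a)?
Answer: 33111936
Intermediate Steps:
F(a, L) = 3*a (F(a, L) = a + 2*a = 3*a)
82368/(1/(-F(-134, -262))) = 82368/(1/(-3*(-134))) = 82368/(1/(-1*(-402))) = 82368/(1/402) = 82368*402 = 33111936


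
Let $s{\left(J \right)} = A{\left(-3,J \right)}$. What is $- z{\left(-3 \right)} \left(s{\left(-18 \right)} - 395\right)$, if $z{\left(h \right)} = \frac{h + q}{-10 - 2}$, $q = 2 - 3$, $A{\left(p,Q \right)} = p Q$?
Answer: $\frac{341}{3} \approx 113.67$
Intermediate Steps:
$A{\left(p,Q \right)} = Q p$
$s{\left(J \right)} = - 3 J$ ($s{\left(J \right)} = J \left(-3\right) = - 3 J$)
$q = -1$ ($q = 2 - 3 = -1$)
$z{\left(h \right)} = \frac{1}{12} - \frac{h}{12}$ ($z{\left(h \right)} = \frac{h - 1}{-10 - 2} = \frac{-1 + h}{-12} = \left(-1 + h\right) \left(- \frac{1}{12}\right) = \frac{1}{12} - \frac{h}{12}$)
$- z{\left(-3 \right)} \left(s{\left(-18 \right)} - 395\right) = - \left(\frac{1}{12} - - \frac{1}{4}\right) \left(\left(-3\right) \left(-18\right) - 395\right) = - \left(\frac{1}{12} + \frac{1}{4}\right) \left(54 - 395\right) = - \frac{-341}{3} = \left(-1\right) \left(- \frac{341}{3}\right) = \frac{341}{3}$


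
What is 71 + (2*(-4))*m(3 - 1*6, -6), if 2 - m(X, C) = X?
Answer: 31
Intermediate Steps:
m(X, C) = 2 - X
71 + (2*(-4))*m(3 - 1*6, -6) = 71 + (2*(-4))*(2 - (3 - 1*6)) = 71 - 8*(2 - (3 - 6)) = 71 - 8*(2 - 1*(-3)) = 71 - 8*(2 + 3) = 71 - 8*5 = 71 - 40 = 31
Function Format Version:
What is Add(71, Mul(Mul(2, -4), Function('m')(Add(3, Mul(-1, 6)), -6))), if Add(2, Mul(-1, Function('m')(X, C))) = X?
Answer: 31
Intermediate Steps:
Function('m')(X, C) = Add(2, Mul(-1, X))
Add(71, Mul(Mul(2, -4), Function('m')(Add(3, Mul(-1, 6)), -6))) = Add(71, Mul(Mul(2, -4), Add(2, Mul(-1, Add(3, Mul(-1, 6)))))) = Add(71, Mul(-8, Add(2, Mul(-1, Add(3, -6))))) = Add(71, Mul(-8, Add(2, Mul(-1, -3)))) = Add(71, Mul(-8, Add(2, 3))) = Add(71, Mul(-8, 5)) = Add(71, -40) = 31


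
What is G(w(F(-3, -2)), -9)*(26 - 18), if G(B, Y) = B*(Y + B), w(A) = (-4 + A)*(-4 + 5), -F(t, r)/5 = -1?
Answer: -64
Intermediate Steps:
F(t, r) = 5 (F(t, r) = -5*(-1) = 5)
w(A) = -4 + A (w(A) = (-4 + A)*1 = -4 + A)
G(B, Y) = B*(B + Y)
G(w(F(-3, -2)), -9)*(26 - 18) = ((-4 + 5)*((-4 + 5) - 9))*(26 - 18) = (1*(1 - 9))*8 = (1*(-8))*8 = -8*8 = -64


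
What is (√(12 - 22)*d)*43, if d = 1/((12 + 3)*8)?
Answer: 43*I*√10/120 ≈ 1.1332*I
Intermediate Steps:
d = 1/120 (d = (⅛)/15 = (1/15)*(⅛) = 1/120 ≈ 0.0083333)
(√(12 - 22)*d)*43 = (√(12 - 22)*(1/120))*43 = (√(-10)*(1/120))*43 = ((I*√10)*(1/120))*43 = (I*√10/120)*43 = 43*I*√10/120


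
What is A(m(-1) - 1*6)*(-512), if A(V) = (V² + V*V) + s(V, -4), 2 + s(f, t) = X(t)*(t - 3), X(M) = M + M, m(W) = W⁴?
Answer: -53248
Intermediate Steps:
X(M) = 2*M
s(f, t) = -2 + 2*t*(-3 + t) (s(f, t) = -2 + (2*t)*(t - 3) = -2 + (2*t)*(-3 + t) = -2 + 2*t*(-3 + t))
A(V) = 54 + 2*V² (A(V) = (V² + V*V) + (-2 - 6*(-4) + 2*(-4)²) = (V² + V²) + (-2 + 24 + 2*16) = 2*V² + (-2 + 24 + 32) = 2*V² + 54 = 54 + 2*V²)
A(m(-1) - 1*6)*(-512) = (54 + 2*((-1)⁴ - 1*6)²)*(-512) = (54 + 2*(1 - 6)²)*(-512) = (54 + 2*(-5)²)*(-512) = (54 + 2*25)*(-512) = (54 + 50)*(-512) = 104*(-512) = -53248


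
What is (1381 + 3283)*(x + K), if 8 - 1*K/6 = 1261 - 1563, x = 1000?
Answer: 13339040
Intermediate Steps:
K = 1860 (K = 48 - 6*(1261 - 1563) = 48 - 6*(-302) = 48 + 1812 = 1860)
(1381 + 3283)*(x + K) = (1381 + 3283)*(1000 + 1860) = 4664*2860 = 13339040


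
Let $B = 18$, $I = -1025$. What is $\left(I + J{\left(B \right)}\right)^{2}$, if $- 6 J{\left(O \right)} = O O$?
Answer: $1164241$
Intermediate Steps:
$J{\left(O \right)} = - \frac{O^{2}}{6}$ ($J{\left(O \right)} = - \frac{O O}{6} = - \frac{O^{2}}{6}$)
$\left(I + J{\left(B \right)}\right)^{2} = \left(-1025 - \frac{18^{2}}{6}\right)^{2} = \left(-1025 - 54\right)^{2} = \left(-1079\right)^{2} = 1164241$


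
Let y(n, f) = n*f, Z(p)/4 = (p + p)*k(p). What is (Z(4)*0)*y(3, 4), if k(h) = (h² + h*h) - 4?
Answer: 0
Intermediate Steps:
k(h) = -4 + 2*h² (k(h) = (h² + h²) - 4 = 2*h² - 4 = -4 + 2*h²)
Z(p) = 8*p*(-4 + 2*p²) (Z(p) = 4*((p + p)*(-4 + 2*p²)) = 4*((2*p)*(-4 + 2*p²)) = 4*(2*p*(-4 + 2*p²)) = 8*p*(-4 + 2*p²))
y(n, f) = f*n
(Z(4)*0)*y(3, 4) = ((16*4*(-2 + 4²))*0)*(4*3) = ((16*4*(-2 + 16))*0)*12 = ((16*4*14)*0)*12 = (896*0)*12 = 0*12 = 0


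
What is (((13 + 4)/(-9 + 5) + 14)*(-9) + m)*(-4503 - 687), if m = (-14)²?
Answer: -1123635/2 ≈ -5.6182e+5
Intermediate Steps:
m = 196
(((13 + 4)/(-9 + 5) + 14)*(-9) + m)*(-4503 - 687) = (((13 + 4)/(-9 + 5) + 14)*(-9) + 196)*(-4503 - 687) = ((17/(-4) + 14)*(-9) + 196)*(-5190) = ((17*(-¼) + 14)*(-9) + 196)*(-5190) = ((-17/4 + 14)*(-9) + 196)*(-5190) = ((39/4)*(-9) + 196)*(-5190) = (-351/4 + 196)*(-5190) = (433/4)*(-5190) = -1123635/2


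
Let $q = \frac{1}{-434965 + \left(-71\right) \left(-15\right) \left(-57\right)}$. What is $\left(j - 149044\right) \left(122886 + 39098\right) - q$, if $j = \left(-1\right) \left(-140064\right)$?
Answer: $- \frac{721009671334399}{495670} \approx -1.4546 \cdot 10^{9}$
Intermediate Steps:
$j = 140064$
$q = - \frac{1}{495670}$ ($q = \frac{1}{-434965 + 1065 \left(-57\right)} = \frac{1}{-434965 - 60705} = \frac{1}{-495670} = - \frac{1}{495670} \approx -2.0175 \cdot 10^{-6}$)
$\left(j - 149044\right) \left(122886 + 39098\right) - q = \left(140064 - 149044\right) \left(122886 + 39098\right) - - \frac{1}{495670} = \left(-8980\right) 161984 + \frac{1}{495670} = -1454616320 + \frac{1}{495670} = - \frac{721009671334399}{495670}$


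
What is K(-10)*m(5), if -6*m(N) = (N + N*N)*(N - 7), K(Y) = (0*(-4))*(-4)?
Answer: 0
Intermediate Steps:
K(Y) = 0 (K(Y) = 0*(-4) = 0)
m(N) = -(-7 + N)*(N + N²)/6 (m(N) = -(N + N*N)*(N - 7)/6 = -(N + N²)*(-7 + N)/6 = -(-7 + N)*(N + N²)/6)
K(-10)*m(5) = 0*((⅙)*5*(7 - 1*5² + 6*5)) = 0*((⅙)*5*(7 - 1*25 + 30)) = 0*((⅙)*5*(7 - 25 + 30)) = 0*((⅙)*5*12) = 0*10 = 0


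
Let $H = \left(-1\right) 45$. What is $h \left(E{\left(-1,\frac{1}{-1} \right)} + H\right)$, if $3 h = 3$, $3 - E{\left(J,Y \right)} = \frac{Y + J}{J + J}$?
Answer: $-43$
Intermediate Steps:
$E{\left(J,Y \right)} = 3 - \frac{J + Y}{2 J}$ ($E{\left(J,Y \right)} = 3 - \frac{Y + J}{J + J} = 3 - \frac{J + Y}{2 J}$)
$h = 1$ ($h = \frac{1}{3} \cdot 3 = 1$)
$H = -45$
$h \left(E{\left(-1,\frac{1}{-1} \right)} + H\right) = 1 \left(\frac{- \frac{1}{-1} + 5 \left(-1\right)}{2 \left(-1\right)} - 45\right) = 1 \left(\frac{1}{2} \left(-1\right) \left(\left(-1\right) \left(-1\right) - 5\right) - 45\right) = 1 \left(\frac{1}{2} \left(-1\right) \left(1 - 5\right) - 45\right) = 1 \left(\frac{1}{2} \left(-1\right) \left(-4\right) - 45\right) = 1 \left(2 - 45\right) = 1 \left(-43\right) = -43$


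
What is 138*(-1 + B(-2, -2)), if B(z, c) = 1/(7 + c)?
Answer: -552/5 ≈ -110.40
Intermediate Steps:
138*(-1 + B(-2, -2)) = 138*(-1 + 1/(7 - 2)) = 138*(-1 + 1/5) = 138*(-1 + ⅕) = 138*(-⅘) = -552/5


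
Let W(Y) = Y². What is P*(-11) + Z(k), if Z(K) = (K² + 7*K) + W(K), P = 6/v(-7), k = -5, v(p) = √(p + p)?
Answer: 15 + 33*I*√14/7 ≈ 15.0 + 17.639*I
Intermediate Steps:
v(p) = √2*√p (v(p) = √(2*p) = √2*√p)
P = -3*I*√14/7 (P = 6/((√2*√(-7))) = 6/((√2*(I*√7))) = 6/((I*√14)) = 6*(-I*√14/14) = -3*I*√14/7 ≈ -1.6036*I)
Z(K) = 2*K² + 7*K (Z(K) = (K² + 7*K) + K² = 2*K² + 7*K)
P*(-11) + Z(k) = -3*I*√14/7*(-11) - 5*(7 + 2*(-5)) = 33*I*√14/7 - 5*(7 - 10) = 33*I*√14/7 - 5*(-3) = 33*I*√14/7 + 15 = 15 + 33*I*√14/7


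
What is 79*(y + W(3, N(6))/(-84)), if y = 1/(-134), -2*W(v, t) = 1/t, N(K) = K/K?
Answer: -1343/11256 ≈ -0.11931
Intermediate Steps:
N(K) = 1
W(v, t) = -1/(2*t)
y = -1/134 ≈ -0.0074627
79*(y + W(3, N(6))/(-84)) = 79*(-1/134 - ½/1/(-84)) = 79*(-1/134 - ½*1*(-1/84)) = 79*(-1/134 - ½*(-1/84)) = 79*(-1/134 + 1/168) = 79*(-17/11256) = -1343/11256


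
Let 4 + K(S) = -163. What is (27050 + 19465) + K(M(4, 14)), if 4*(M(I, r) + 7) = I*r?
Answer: 46348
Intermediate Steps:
M(I, r) = -7 + I*r/4 (M(I, r) = -7 + (I*r)/4 = -7 + I*r/4)
K(S) = -167 (K(S) = -4 - 163 = -167)
(27050 + 19465) + K(M(4, 14)) = (27050 + 19465) - 167 = 46515 - 167 = 46348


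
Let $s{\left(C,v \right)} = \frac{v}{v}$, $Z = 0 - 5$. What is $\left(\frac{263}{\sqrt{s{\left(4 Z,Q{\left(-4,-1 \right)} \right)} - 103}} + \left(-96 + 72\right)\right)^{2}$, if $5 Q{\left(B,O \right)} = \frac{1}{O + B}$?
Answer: $- \frac{10417}{102} + \frac{2104 i \sqrt{102}}{17} \approx -102.13 + 1250.0 i$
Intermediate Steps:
$Z = -5$
$Q{\left(B,O \right)} = \frac{1}{5 \left(B + O\right)}$ ($Q{\left(B,O \right)} = \frac{1}{5 \left(O + B\right)} = \frac{1}{5 \left(B + O\right)}$)
$s{\left(C,v \right)} = 1$
$\left(\frac{263}{\sqrt{s{\left(4 Z,Q{\left(-4,-1 \right)} \right)} - 103}} + \left(-96 + 72\right)\right)^{2} = \left(\frac{263}{\sqrt{1 - 103}} + \left(-96 + 72\right)\right)^{2} = \left(\frac{263}{\sqrt{-102}} - 24\right)^{2} = \left(\frac{263}{i \sqrt{102}} - 24\right)^{2} = \left(263 \left(- \frac{i \sqrt{102}}{102}\right) - 24\right)^{2} = \left(- \frac{263 i \sqrt{102}}{102} - 24\right)^{2} = \left(-24 - \frac{263 i \sqrt{102}}{102}\right)^{2}$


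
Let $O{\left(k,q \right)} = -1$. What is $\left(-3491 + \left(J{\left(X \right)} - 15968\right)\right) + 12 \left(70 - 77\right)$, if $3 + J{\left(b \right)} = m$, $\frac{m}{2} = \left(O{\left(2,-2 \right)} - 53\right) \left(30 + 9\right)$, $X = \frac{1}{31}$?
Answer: $-23758$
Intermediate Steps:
$X = \frac{1}{31} \approx 0.032258$
$m = -4212$ ($m = 2 \left(-1 - 53\right) \left(30 + 9\right) = 2 \left(\left(-54\right) 39\right) = 2 \left(-2106\right) = -4212$)
$J{\left(b \right)} = -4215$ ($J{\left(b \right)} = -3 - 4212 = -4215$)
$\left(-3491 + \left(J{\left(X \right)} - 15968\right)\right) + 12 \left(70 - 77\right) = \left(-3491 - 20183\right) + 12 \left(70 - 77\right) = \left(-3491 - 20183\right) + 12 \left(-7\right) = \left(-3491 - 20183\right) - 84 = -23674 - 84 = -23758$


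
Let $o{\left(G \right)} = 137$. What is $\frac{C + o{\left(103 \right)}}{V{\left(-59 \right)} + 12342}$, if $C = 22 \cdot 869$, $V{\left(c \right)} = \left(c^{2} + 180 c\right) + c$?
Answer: $\frac{19255}{5144} \approx 3.7432$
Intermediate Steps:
$V{\left(c \right)} = c^{2} + 181 c$
$C = 19118$
$\frac{C + o{\left(103 \right)}}{V{\left(-59 \right)} + 12342} = \frac{19118 + 137}{- 59 \left(181 - 59\right) + 12342} = \frac{19255}{\left(-59\right) 122 + 12342} = \frac{19255}{-7198 + 12342} = \frac{19255}{5144}$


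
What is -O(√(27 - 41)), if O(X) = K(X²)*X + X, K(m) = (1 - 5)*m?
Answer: -57*I*√14 ≈ -213.27*I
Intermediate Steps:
K(m) = -4*m
O(X) = X - 4*X³ (O(X) = (-4*X²)*X + X = -4*X³ + X = X - 4*X³)
-O(√(27 - 41)) = -(√(27 - 41) - 4*(27 - 41)^(3/2)) = -(√(-14) - 4*(-14*I*√14)) = -(I*√14 - 4*(-14*I*√14)) = -(I*√14 - (-56)*I*√14) = -(I*√14 + 56*I*√14) = -57*I*√14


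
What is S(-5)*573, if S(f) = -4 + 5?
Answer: 573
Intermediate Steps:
S(f) = 1
S(-5)*573 = 1*573 = 573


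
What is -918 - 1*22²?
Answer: -1402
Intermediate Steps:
-918 - 1*22² = -918 - 1*484 = -918 - 484 = -1402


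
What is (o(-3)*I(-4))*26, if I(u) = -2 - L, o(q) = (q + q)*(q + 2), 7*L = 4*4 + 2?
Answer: -4992/7 ≈ -713.14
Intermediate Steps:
L = 18/7 (L = (4*4 + 2)/7 = (16 + 2)/7 = (1/7)*18 = 18/7 ≈ 2.5714)
o(q) = 2*q*(2 + q) (o(q) = (2*q)*(2 + q) = 2*q*(2 + q))
I(u) = -32/7 (I(u) = -2 - 1*18/7 = -2 - 18/7 = -32/7)
(o(-3)*I(-4))*26 = ((2*(-3)*(2 - 3))*(-32/7))*26 = ((2*(-3)*(-1))*(-32/7))*26 = (6*(-32/7))*26 = -192/7*26 = -4992/7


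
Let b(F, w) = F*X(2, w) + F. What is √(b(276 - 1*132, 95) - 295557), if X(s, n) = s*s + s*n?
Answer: I*√267477 ≈ 517.18*I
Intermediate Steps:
X(s, n) = s² + n*s
b(F, w) = F + F*(4 + 2*w) (b(F, w) = F*(2*(w + 2)) + F = F*(2*(2 + w)) + F = F*(4 + 2*w) + F = F + F*(4 + 2*w))
√(b(276 - 1*132, 95) - 295557) = √((276 - 1*132)*(5 + 2*95) - 295557) = √((276 - 132)*(5 + 190) - 295557) = √(144*195 - 295557) = √(28080 - 295557) = √(-267477) = I*√267477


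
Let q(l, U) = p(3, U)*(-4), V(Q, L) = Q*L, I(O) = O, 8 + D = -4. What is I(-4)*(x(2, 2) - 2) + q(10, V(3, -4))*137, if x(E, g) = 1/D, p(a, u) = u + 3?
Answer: 14821/3 ≈ 4940.3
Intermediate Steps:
D = -12 (D = -8 - 4 = -12)
p(a, u) = 3 + u
V(Q, L) = L*Q
x(E, g) = -1/12 (x(E, g) = 1/(-12) = -1/12)
q(l, U) = -12 - 4*U (q(l, U) = (3 + U)*(-4) = -12 - 4*U)
I(-4)*(x(2, 2) - 2) + q(10, V(3, -4))*137 = -4*(-1/12 - 2) + (-12 - (-16)*3)*137 = -4*(-25/12) + (-12 - 4*(-12))*137 = 25/3 + (-12 + 48)*137 = 25/3 + 36*137 = 25/3 + 4932 = 14821/3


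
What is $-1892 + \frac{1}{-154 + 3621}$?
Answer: $- \frac{6559563}{3467} \approx -1892.0$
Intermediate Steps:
$-1892 + \frac{1}{-154 + 3621} = -1892 + \frac{1}{3467} = - \frac{6559563}{3467}$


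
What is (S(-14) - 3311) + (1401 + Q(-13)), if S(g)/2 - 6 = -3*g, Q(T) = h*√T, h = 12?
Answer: -1814 + 12*I*√13 ≈ -1814.0 + 43.267*I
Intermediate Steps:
Q(T) = 12*√T
S(g) = 12 - 6*g (S(g) = 12 + 2*(-3*g) = 12 - 6*g)
(S(-14) - 3311) + (1401 + Q(-13)) = ((12 - 6*(-14)) - 3311) + (1401 + 12*√(-13)) = ((12 + 84) - 3311) + (1401 + 12*(I*√13)) = (96 - 3311) + (1401 + 12*I*√13) = -3215 + (1401 + 12*I*√13) = -1814 + 12*I*√13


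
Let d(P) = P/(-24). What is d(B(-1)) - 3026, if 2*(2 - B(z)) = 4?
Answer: -3026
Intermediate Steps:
B(z) = 0 (B(z) = 2 - 1/2*4 = 2 - 2 = 0)
d(P) = -P/24 (d(P) = P*(-1/24) = -P/24)
d(B(-1)) - 3026 = -1/24*0 - 3026 = 0 - 3026 = -3026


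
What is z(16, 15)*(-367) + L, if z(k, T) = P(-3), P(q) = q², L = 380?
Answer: -2923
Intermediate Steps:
z(k, T) = 9 (z(k, T) = (-3)² = 9)
z(16, 15)*(-367) + L = 9*(-367) + 380 = -3303 + 380 = -2923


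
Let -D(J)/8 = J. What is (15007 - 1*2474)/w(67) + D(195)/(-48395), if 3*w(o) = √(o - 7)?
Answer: 312/9679 + 12533*√15/10 ≈ 4854.0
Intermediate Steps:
D(J) = -8*J
w(o) = √(-7 + o)/3 (w(o) = √(o - 7)/3 = √(-7 + o)/3)
(15007 - 1*2474)/w(67) + D(195)/(-48395) = (15007 - 1*2474)/((√(-7 + 67)/3)) - 8*195/(-48395) = (15007 - 2474)/((√60/3)) - 1560*(-1/48395) = 12533/(((2*√15)/3)) + 312/9679 = 12533/((2*√15/3)) + 312/9679 = 12533*(√15/10) + 312/9679 = 12533*√15/10 + 312/9679 = 312/9679 + 12533*√15/10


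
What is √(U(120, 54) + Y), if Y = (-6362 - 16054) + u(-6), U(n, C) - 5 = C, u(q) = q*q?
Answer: I*√22321 ≈ 149.4*I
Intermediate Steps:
u(q) = q²
U(n, C) = 5 + C
Y = -22380 (Y = (-6362 - 16054) + (-6)² = -22416 + 36 = -22380)
√(U(120, 54) + Y) = √((5 + 54) - 22380) = √(59 - 22380) = √(-22321) = I*√22321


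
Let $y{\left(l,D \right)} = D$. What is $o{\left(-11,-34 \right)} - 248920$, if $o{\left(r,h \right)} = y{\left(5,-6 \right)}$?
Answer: $-248926$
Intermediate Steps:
$o{\left(r,h \right)} = -6$
$o{\left(-11,-34 \right)} - 248920 = -6 - 248920 = -248926$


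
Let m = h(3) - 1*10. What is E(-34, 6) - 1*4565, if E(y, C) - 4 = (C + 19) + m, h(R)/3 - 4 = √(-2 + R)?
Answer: -4531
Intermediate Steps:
h(R) = 12 + 3*√(-2 + R)
m = 5 (m = (12 + 3*√(-2 + 3)) - 1*10 = (12 + 3*√1) - 10 = (12 + 3*1) - 10 = (12 + 3) - 10 = 15 - 10 = 5)
E(y, C) = 28 + C (E(y, C) = 4 + ((C + 19) + 5) = 4 + ((19 + C) + 5) = 4 + (24 + C) = 28 + C)
E(-34, 6) - 1*4565 = (28 + 6) - 1*4565 = 34 - 4565 = -4531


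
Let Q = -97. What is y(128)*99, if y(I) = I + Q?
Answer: 3069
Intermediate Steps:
y(I) = -97 + I (y(I) = I - 97 = -97 + I)
y(128)*99 = (-97 + 128)*99 = 31*99 = 3069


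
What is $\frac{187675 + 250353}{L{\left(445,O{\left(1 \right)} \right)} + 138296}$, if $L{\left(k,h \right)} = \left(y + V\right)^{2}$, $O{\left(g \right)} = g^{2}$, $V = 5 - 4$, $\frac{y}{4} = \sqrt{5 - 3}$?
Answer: $\frac{60591975212}{19134912113} - \frac{3504224 \sqrt{2}}{19134912113} \approx 3.1663$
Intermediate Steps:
$y = 4 \sqrt{2}$ ($y = 4 \sqrt{5 - 3} = 4 \sqrt{2} \approx 5.6569$)
$V = 1$ ($V = 5 - 4 = 1$)
$L{\left(k,h \right)} = \left(1 + 4 \sqrt{2}\right)^{2}$ ($L{\left(k,h \right)} = \left(4 \sqrt{2} + 1\right)^{2} = \left(1 + 4 \sqrt{2}\right)^{2}$)
$\frac{187675 + 250353}{L{\left(445,O{\left(1 \right)} \right)} + 138296} = \frac{187675 + 250353}{\left(33 + 8 \sqrt{2}\right) + 138296} = \frac{438028}{138329 + 8 \sqrt{2}}$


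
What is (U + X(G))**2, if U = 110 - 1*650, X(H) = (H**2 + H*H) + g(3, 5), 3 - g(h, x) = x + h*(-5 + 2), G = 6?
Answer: 212521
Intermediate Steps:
g(h, x) = 3 - x + 3*h (g(h, x) = 3 - (x + h*(-5 + 2)) = 3 - (x + h*(-3)) = 3 - (x - 3*h) = 3 + (-x + 3*h) = 3 - x + 3*h)
X(H) = 7 + 2*H**2 (X(H) = (H**2 + H*H) + (3 - 1*5 + 3*3) = (H**2 + H**2) + (3 - 5 + 9) = 2*H**2 + 7 = 7 + 2*H**2)
U = -540 (U = 110 - 650 = -540)
(U + X(G))**2 = (-540 + (7 + 2*6**2))**2 = (-540 + (7 + 2*36))**2 = (-540 + (7 + 72))**2 = (-540 + 79)**2 = (-461)**2 = 212521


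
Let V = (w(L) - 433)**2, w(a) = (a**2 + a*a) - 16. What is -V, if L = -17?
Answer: -16641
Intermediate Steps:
w(a) = -16 + 2*a**2 (w(a) = (a**2 + a**2) - 16 = 2*a**2 - 16 = -16 + 2*a**2)
V = 16641 (V = ((-16 + 2*(-17)**2) - 433)**2 = ((-16 + 2*289) - 433)**2 = ((-16 + 578) - 433)**2 = (562 - 433)**2 = 129**2 = 16641)
-V = -1*16641 = -16641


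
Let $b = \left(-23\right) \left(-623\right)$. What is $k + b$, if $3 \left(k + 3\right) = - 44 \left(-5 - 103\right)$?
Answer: $15910$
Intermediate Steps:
$k = 1581$ ($k = -3 + \frac{\left(-44\right) \left(-5 - 103\right)}{3} = -3 + \frac{\left(-44\right) \left(-108\right)}{3} = -3 + \frac{1}{3} \cdot 4752 = -3 + 1584 = 1581$)
$b = 14329$
$k + b = 1581 + 14329 = 15910$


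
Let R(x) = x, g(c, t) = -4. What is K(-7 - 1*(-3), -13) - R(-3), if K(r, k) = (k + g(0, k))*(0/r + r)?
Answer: 71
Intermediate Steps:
K(r, k) = r*(-4 + k) (K(r, k) = (k - 4)*(0/r + r) = (-4 + k)*(0 + r) = (-4 + k)*r = r*(-4 + k))
K(-7 - 1*(-3), -13) - R(-3) = (-7 - 1*(-3))*(-4 - 13) - 1*(-3) = (-7 + 3)*(-17) + 3 = -4*(-17) + 3 = 68 + 3 = 71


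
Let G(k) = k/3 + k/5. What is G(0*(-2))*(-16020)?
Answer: 0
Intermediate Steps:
G(k) = 8*k/15 (G(k) = k*(1/3) + k*(1/5) = k/3 + k/5 = 8*k/15)
G(0*(-2))*(-16020) = (8*(0*(-2))/15)*(-16020) = ((8/15)*0)*(-16020) = 0*(-16020) = 0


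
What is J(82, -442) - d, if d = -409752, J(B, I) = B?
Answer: 409834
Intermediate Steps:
J(82, -442) - d = 82 - 1*(-409752) = 82 + 409752 = 409834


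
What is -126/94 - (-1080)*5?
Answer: 253737/47 ≈ 5398.7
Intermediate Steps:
-126/94 - (-1080)*5 = -126*1/94 - 120*(-45) = -63/47 + 5400 = 253737/47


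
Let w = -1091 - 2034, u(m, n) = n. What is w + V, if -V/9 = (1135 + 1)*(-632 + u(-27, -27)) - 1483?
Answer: 6747838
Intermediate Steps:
w = -3125
V = 6750963 (V = -9*((1135 + 1)*(-632 - 27) - 1483) = -9*(1136*(-659) - 1483) = -9*(-748624 - 1483) = -9*(-750107) = 6750963)
w + V = -3125 + 6750963 = 6747838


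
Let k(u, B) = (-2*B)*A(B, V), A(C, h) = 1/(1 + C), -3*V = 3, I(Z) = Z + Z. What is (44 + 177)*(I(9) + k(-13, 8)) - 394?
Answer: 28720/9 ≈ 3191.1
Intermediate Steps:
I(Z) = 2*Z
V = -1 (V = -⅓*3 = -1)
k(u, B) = -2*B/(1 + B) (k(u, B) = (-2*B)/(1 + B) = -2*B/(1 + B))
(44 + 177)*(I(9) + k(-13, 8)) - 394 = (44 + 177)*(2*9 - 2*8/(1 + 8)) - 394 = 221*(18 - 2*8/9) - 394 = 221*(18 - 2*8*⅑) - 394 = 221*(18 - 16/9) - 394 = 221*(146/9) - 394 = 32266/9 - 394 = 28720/9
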